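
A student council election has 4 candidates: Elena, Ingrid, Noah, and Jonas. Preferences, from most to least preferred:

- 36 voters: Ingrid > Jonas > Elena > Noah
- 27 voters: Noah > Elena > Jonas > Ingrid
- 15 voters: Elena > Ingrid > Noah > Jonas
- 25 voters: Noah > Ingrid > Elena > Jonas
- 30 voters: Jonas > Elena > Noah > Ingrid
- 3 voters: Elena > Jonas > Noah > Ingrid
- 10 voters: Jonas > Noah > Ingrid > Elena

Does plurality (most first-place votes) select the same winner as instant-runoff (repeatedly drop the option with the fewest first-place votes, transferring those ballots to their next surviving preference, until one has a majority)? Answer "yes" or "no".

yes

Plurality — first-place votes: Elena 18, Ingrid 36, Noah 52, Jonas 40. Winner: Noah.
Instant-runoff — R1 Elena 18, Ingrid 36, Noah 52, Jonas 40 (Elena out); R2 Ingrid 51, Noah 52, Jonas 43 (Jonas out); R3 Ingrid 51, Noah 95 (Noah winner). Winner: Noah.
The two methods agree.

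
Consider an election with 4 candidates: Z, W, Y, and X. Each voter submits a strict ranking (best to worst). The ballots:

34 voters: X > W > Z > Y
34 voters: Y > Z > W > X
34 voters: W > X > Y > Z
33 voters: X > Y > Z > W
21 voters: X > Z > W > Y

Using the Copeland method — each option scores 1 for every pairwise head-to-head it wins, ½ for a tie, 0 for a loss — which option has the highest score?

X

Z: beats W; loses to Y and X → score 1.
W: beats Y; loses to Z and X → score 1.
Y: beats Z; loses to W and X → score 1.
X: beats Z, W, and Y → score 3.
X has the best pairwise record.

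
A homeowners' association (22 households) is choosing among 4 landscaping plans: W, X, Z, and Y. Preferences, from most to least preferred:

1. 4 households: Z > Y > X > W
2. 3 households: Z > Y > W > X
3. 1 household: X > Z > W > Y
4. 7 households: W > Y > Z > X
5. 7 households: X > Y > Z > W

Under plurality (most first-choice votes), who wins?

First-place votes: W 7, X 8, Z 7, Y 0.
X has the most first-place votes.

X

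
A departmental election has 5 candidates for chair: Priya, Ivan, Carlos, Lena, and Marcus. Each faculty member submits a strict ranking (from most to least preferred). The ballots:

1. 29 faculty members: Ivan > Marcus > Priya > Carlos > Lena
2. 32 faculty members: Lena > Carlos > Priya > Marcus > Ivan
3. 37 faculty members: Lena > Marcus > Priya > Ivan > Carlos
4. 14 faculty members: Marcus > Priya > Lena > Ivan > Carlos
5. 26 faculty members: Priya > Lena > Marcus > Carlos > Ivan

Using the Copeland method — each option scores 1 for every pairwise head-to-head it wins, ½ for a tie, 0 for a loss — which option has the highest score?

Lena

Priya: beats Ivan and Carlos; ties Lena; loses to Marcus → score 2.5.
Ivan: beats Carlos; loses to Priya, Lena, and Marcus → score 1.
Carlos: loses to Priya, Ivan, Lena, and Marcus → score 0.
Lena: beats Ivan, Carlos, and Marcus; ties Priya → score 3.5.
Marcus: beats Priya, Ivan, and Carlos; loses to Lena → score 3.
Lena has the best pairwise record.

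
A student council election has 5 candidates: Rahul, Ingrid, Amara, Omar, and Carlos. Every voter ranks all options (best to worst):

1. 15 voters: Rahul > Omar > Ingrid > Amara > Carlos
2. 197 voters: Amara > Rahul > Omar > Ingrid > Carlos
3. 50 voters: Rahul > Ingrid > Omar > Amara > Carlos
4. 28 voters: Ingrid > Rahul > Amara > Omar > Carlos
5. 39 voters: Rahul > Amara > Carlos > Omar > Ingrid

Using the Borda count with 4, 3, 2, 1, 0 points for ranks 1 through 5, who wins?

Rahul

Rahul: 15·4 + 197·3 + 50·4 + 28·3 + 39·4 = 1091
Ingrid: 15·2 + 197·1 + 50·3 + 28·4 + 39·0 = 489
Amara: 15·1 + 197·4 + 50·1 + 28·2 + 39·3 = 1026
Omar: 15·3 + 197·2 + 50·2 + 28·1 + 39·1 = 606
Carlos: 15·0 + 197·0 + 50·0 + 28·0 + 39·2 = 78
Rahul has the highest Borda score (1091).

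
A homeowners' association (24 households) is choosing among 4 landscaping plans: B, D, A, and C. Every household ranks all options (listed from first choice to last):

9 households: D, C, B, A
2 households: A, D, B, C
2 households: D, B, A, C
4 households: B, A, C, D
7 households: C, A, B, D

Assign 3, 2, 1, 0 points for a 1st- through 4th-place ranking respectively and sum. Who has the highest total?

B: 9·1 + 2·1 + 2·2 + 4·3 + 7·1 = 34
D: 9·3 + 2·2 + 2·3 + 4·0 + 7·0 = 37
A: 9·0 + 2·3 + 2·1 + 4·2 + 7·2 = 30
C: 9·2 + 2·0 + 2·0 + 4·1 + 7·3 = 43
C has the highest Borda score (43).

C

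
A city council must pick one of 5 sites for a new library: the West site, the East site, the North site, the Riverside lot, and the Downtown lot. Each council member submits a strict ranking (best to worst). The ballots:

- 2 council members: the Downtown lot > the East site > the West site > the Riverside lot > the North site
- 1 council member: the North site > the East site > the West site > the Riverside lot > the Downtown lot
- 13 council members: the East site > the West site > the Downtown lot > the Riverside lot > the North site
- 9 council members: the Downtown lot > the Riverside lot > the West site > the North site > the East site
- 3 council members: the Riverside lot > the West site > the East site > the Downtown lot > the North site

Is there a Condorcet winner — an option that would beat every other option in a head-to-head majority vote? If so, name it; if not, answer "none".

the East site

the East site vs the West site: 16–12 for the East site.
the East site vs the North site: 18–10 for the East site.
the East site vs the Riverside lot: 16–12 for the East site.
the East site vs the Downtown lot: 17–11 for the East site.
the East site beats every other option head-to-head.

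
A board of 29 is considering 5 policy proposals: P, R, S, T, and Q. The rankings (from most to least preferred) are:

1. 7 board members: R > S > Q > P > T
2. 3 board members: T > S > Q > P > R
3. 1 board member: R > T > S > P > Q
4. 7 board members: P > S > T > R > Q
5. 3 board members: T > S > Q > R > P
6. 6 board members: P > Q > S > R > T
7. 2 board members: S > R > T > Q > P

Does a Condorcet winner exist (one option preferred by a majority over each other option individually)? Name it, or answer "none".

S

S vs P: 16–13 for S.
S vs R: 21–8 for S.
S vs T: 22–7 for S.
S vs Q: 23–6 for S.
S beats every other option head-to-head.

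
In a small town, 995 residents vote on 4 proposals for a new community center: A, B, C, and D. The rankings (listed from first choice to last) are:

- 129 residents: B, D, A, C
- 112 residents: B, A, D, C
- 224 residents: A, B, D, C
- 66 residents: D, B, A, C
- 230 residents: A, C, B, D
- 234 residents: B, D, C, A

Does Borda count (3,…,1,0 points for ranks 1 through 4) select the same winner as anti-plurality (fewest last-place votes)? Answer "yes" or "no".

Borda — scores: A 1781, B 2235, C 694, D 1260. Winner: B.
Anti-plurality — last-place votes: A 234, B 0, C 531, D 230. Winner: B.
The two methods agree.

yes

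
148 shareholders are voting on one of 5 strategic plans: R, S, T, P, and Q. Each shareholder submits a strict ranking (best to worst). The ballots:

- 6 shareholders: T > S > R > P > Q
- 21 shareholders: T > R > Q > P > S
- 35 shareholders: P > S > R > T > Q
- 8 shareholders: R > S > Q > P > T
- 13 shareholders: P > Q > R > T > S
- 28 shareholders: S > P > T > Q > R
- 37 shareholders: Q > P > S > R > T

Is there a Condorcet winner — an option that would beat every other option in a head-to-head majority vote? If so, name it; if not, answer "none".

P vs R: 113–35 for P.
P vs S: 106–42 for P.
P vs T: 121–27 for P.
P vs Q: 82–66 for P.
P beats every other option head-to-head.

P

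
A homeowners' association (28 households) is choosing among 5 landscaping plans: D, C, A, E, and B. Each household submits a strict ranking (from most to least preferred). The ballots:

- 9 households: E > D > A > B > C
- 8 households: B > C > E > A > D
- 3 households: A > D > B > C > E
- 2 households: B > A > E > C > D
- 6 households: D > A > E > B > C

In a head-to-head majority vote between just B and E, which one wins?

E

Voters preferring B to E: 13; preferring E to B: 15.
E wins the head-to-head.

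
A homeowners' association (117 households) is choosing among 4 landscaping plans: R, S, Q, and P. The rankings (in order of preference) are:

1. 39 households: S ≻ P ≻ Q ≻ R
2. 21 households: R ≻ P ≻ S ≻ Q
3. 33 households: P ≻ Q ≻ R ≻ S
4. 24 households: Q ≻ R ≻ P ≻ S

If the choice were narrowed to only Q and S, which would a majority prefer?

Voters preferring Q to S: 57; preferring S to Q: 60.
S wins the head-to-head.

S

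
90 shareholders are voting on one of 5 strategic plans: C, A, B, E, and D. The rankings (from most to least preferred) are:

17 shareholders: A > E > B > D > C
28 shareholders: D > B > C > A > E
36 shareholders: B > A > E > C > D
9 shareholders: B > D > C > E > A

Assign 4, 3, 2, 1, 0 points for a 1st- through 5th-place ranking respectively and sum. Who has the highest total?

C: 17·0 + 28·2 + 36·1 + 9·2 = 110
A: 17·4 + 28·1 + 36·3 + 9·0 = 204
B: 17·2 + 28·3 + 36·4 + 9·4 = 298
E: 17·3 + 28·0 + 36·2 + 9·1 = 132
D: 17·1 + 28·4 + 36·0 + 9·3 = 156
B has the highest Borda score (298).

B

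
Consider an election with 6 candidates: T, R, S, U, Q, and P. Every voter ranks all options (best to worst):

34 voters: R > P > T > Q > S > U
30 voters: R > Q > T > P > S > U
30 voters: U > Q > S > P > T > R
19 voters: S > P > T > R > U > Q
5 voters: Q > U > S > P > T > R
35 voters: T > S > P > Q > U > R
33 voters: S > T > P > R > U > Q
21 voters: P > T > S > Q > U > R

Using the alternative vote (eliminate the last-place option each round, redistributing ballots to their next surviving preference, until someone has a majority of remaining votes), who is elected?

Round 1: T 35, R 64, S 52, U 30, Q 5, P 21. Eliminate Q.
Round 2: T 35, R 64, S 52, U 35, P 21. Eliminate P.
Round 3: T 56, R 64, S 52, U 35. Eliminate U.
Round 4: T 56, R 64, S 87. Eliminate T.
Round 5: R 64, S 143. S has a majority.

S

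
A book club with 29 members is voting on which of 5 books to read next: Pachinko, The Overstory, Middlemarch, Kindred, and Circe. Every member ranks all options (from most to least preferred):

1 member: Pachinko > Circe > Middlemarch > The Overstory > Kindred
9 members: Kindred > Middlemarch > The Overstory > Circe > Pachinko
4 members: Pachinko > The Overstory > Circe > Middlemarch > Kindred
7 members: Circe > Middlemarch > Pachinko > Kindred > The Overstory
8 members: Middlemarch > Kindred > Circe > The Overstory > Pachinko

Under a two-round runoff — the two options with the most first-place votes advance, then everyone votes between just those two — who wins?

Middlemarch

Round 1 first-place votes: Pachinko 5, The Overstory 0, Middlemarch 8, Kindred 9, Circe 7.
Kindred and Middlemarch advance.
Runoff: Kindred is preferred to Middlemarch by 9 voters; Middlemarch by 20.
Middlemarch wins the runoff.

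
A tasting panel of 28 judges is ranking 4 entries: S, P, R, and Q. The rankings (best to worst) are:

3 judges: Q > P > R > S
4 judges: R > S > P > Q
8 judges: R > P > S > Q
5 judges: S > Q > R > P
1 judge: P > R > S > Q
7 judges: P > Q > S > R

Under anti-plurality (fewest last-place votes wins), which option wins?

S

Last-place votes: S 3, P 5, R 7, Q 13.
S is ranked last by the fewest voters, so S wins.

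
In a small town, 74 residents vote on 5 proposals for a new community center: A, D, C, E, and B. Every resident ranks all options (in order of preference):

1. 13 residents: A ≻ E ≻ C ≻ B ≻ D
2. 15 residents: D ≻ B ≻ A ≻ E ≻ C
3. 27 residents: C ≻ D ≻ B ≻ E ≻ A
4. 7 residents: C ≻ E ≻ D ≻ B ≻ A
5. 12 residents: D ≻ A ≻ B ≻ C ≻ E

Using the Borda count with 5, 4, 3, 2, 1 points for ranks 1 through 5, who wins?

A: 13·5 + 15·3 + 27·1 + 7·1 + 12·4 = 192
D: 13·1 + 15·5 + 27·4 + 7·3 + 12·5 = 277
C: 13·3 + 15·1 + 27·5 + 7·5 + 12·2 = 248
E: 13·4 + 15·2 + 27·2 + 7·4 + 12·1 = 176
B: 13·2 + 15·4 + 27·3 + 7·2 + 12·3 = 217
D has the highest Borda score (277).

D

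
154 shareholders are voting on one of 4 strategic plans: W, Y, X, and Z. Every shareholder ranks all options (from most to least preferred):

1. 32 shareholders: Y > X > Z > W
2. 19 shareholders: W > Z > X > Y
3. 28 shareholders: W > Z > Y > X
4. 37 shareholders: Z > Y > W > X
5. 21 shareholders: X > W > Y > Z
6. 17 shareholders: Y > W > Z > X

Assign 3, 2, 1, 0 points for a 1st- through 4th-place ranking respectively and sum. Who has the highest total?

W: 32·0 + 19·3 + 28·3 + 37·1 + 21·2 + 17·2 = 254
Y: 32·3 + 19·0 + 28·1 + 37·2 + 21·1 + 17·3 = 270
X: 32·2 + 19·1 + 28·0 + 37·0 + 21·3 + 17·0 = 146
Z: 32·1 + 19·2 + 28·2 + 37·3 + 21·0 + 17·1 = 254
Y has the highest Borda score (270).

Y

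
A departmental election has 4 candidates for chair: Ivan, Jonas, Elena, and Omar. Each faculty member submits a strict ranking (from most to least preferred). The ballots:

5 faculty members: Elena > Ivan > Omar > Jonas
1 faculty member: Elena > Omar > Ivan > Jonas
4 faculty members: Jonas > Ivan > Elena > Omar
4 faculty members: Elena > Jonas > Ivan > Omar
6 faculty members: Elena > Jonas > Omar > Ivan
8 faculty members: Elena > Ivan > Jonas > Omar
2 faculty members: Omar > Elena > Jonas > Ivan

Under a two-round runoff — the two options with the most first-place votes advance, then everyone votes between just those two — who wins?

Round 1 first-place votes: Ivan 0, Jonas 4, Elena 24, Omar 2.
Elena and Jonas advance.
Runoff: Elena is preferred to Jonas by 26 voters; Jonas by 4.
Elena wins the runoff.

Elena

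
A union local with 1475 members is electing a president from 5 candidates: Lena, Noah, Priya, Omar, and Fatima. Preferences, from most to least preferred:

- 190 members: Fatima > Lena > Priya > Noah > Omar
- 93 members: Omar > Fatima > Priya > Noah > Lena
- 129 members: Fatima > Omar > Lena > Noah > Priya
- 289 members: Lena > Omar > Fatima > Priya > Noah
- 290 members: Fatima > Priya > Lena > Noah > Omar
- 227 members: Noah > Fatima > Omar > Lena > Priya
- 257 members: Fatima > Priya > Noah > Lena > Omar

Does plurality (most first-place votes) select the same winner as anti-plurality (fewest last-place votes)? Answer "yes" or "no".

Plurality — first-place votes: Lena 289, Noah 227, Priya 0, Omar 93, Fatima 866. Winner: Fatima.
Anti-plurality — last-place votes: Lena 93, Noah 289, Priya 356, Omar 737, Fatima 0. Winner: Fatima.
The two methods agree.

yes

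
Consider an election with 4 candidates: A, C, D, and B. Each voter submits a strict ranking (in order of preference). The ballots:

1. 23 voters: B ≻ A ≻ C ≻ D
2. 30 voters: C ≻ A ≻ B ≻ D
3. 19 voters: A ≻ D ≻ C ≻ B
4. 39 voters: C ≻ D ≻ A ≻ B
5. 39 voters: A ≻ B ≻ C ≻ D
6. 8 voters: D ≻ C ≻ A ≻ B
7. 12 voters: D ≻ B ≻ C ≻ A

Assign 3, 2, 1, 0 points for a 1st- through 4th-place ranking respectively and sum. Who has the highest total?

A

A: 23·2 + 30·2 + 19·3 + 39·1 + 39·3 + 8·1 + 12·0 = 327
C: 23·1 + 30·3 + 19·1 + 39·3 + 39·1 + 8·2 + 12·1 = 316
D: 23·0 + 30·0 + 19·2 + 39·2 + 39·0 + 8·3 + 12·3 = 176
B: 23·3 + 30·1 + 19·0 + 39·0 + 39·2 + 8·0 + 12·2 = 201
A has the highest Borda score (327).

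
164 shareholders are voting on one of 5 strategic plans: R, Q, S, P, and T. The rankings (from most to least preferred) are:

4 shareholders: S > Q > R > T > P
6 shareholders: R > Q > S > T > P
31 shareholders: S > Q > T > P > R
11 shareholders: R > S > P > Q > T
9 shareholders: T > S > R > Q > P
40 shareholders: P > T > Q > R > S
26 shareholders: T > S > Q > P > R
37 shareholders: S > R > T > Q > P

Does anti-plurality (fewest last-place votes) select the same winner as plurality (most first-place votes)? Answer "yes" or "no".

no

Anti-plurality — last-place votes: R 57, Q 0, S 40, P 56, T 11. Winner: Q.
Plurality — first-place votes: R 17, Q 0, S 72, P 40, T 35. Winner: S.
The two methods disagree.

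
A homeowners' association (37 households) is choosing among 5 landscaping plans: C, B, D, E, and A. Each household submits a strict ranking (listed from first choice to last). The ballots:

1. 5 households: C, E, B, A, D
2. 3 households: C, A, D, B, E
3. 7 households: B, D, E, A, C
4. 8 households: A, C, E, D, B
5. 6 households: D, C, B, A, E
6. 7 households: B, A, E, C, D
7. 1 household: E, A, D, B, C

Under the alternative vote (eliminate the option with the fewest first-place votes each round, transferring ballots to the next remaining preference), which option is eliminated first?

E

Round 1: C 8, B 14, D 6, E 1, A 8. Eliminate E.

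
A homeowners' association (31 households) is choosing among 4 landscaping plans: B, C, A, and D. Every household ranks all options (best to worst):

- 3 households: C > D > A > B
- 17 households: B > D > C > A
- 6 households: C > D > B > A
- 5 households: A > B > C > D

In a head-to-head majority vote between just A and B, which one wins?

B

Voters preferring A to B: 8; preferring B to A: 23.
B wins the head-to-head.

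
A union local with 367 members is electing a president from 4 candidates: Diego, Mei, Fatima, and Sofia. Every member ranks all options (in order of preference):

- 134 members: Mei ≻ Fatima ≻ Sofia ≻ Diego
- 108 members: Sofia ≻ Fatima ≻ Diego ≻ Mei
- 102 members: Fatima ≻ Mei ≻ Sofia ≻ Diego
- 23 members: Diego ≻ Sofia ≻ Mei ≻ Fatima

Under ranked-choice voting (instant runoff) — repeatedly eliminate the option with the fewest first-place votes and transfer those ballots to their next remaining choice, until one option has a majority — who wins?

Round 1: Diego 23, Mei 134, Fatima 102, Sofia 108. Eliminate Diego.
Round 2: Mei 134, Fatima 102, Sofia 131. Eliminate Fatima.
Round 3: Mei 236, Sofia 131. Mei has a majority.

Mei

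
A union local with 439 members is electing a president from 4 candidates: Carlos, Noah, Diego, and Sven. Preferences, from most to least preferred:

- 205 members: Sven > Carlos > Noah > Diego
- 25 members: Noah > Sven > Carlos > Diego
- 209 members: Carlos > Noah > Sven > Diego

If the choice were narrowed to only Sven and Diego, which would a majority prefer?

Voters preferring Sven to Diego: 439; preferring Diego to Sven: 0.
Sven wins the head-to-head.

Sven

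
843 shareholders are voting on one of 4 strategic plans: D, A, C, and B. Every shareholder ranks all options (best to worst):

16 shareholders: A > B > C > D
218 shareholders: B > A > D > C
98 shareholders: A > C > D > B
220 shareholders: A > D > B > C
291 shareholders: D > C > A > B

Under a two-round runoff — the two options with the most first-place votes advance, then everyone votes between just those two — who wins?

A

Round 1 first-place votes: D 291, A 334, C 0, B 218.
A and D advance.
Runoff: A is preferred to D by 552 voters; D by 291.
A wins the runoff.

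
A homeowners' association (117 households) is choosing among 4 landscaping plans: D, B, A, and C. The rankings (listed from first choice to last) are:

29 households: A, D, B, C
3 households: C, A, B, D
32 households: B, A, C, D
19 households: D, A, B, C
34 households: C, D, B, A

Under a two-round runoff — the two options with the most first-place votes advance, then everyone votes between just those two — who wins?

Round 1 first-place votes: D 19, B 32, A 29, C 37.
C and B advance.
Runoff: C is preferred to B by 37 voters; B by 80.
B wins the runoff.

B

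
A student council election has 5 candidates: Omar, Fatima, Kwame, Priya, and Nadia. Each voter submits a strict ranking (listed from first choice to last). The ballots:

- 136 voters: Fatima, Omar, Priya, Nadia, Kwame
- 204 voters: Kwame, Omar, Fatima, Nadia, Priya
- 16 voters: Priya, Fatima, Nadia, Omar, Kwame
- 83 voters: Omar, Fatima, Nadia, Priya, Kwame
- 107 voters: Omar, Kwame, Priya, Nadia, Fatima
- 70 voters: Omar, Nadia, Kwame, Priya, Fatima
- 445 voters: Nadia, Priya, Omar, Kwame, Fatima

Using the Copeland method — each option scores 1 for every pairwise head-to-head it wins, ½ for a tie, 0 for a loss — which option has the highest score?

Omar: beats Fatima, Kwame, Priya, and Nadia → score 4.
Fatima: loses to Omar, Kwame, Priya, and Nadia → score 0.
Kwame: beats Fatima; loses to Omar, Priya, and Nadia → score 1.
Priya: beats Fatima and Kwame; loses to Omar and Nadia → score 2.
Nadia: beats Fatima, Kwame, and Priya; loses to Omar → score 3.
Omar has the best pairwise record.

Omar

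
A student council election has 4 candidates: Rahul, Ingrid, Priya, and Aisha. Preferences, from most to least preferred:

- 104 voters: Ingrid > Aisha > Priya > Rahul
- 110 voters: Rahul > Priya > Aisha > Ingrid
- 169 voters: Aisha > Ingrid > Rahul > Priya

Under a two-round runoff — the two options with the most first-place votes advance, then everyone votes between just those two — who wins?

Aisha

Round 1 first-place votes: Rahul 110, Ingrid 104, Priya 0, Aisha 169.
Aisha and Rahul advance.
Runoff: Aisha is preferred to Rahul by 273 voters; Rahul by 110.
Aisha wins the runoff.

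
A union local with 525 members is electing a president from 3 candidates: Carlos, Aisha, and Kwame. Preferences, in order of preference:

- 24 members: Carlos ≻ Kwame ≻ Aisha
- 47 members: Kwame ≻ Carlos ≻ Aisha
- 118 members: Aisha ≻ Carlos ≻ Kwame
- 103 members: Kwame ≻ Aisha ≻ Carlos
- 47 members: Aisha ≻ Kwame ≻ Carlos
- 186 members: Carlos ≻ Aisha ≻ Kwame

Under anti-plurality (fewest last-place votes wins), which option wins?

Aisha

Last-place votes: Carlos 150, Aisha 71, Kwame 304.
Aisha is ranked last by the fewest voters, so Aisha wins.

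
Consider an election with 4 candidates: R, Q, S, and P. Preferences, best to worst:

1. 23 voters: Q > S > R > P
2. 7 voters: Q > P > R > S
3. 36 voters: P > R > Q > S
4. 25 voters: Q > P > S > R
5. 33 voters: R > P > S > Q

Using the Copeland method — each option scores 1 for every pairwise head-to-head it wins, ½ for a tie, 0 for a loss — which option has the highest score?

P

R: beats Q and S; loses to P → score 2.
Q: beats S; loses to R and P → score 1.
S: loses to R, Q, and P → score 0.
P: beats R, Q, and S → score 3.
P has the best pairwise record.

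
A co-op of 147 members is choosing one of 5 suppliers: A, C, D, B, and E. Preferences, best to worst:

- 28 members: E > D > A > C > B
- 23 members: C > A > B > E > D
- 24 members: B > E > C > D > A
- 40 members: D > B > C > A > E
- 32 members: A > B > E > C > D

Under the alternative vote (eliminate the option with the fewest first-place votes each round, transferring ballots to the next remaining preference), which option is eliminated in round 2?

Round 1: A 32, C 23, D 40, B 24, E 28. Eliminate C.
Round 2: A 55, D 40, B 24, E 28. Eliminate B.

B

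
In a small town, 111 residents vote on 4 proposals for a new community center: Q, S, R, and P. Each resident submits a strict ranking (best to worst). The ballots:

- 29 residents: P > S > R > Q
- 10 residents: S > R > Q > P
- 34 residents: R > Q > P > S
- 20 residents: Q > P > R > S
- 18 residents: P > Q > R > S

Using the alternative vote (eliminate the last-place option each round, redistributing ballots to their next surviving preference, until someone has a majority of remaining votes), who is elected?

P

Round 1: Q 20, S 10, R 34, P 47. Eliminate S.
Round 2: Q 20, R 44, P 47. Eliminate Q.
Round 3: R 44, P 67. P has a majority.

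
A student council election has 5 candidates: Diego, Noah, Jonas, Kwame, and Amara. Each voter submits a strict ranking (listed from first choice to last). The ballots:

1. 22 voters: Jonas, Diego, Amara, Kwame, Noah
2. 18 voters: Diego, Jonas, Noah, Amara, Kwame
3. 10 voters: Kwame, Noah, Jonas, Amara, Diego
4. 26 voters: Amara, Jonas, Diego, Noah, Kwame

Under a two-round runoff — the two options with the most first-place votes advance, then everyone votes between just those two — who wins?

Round 1 first-place votes: Diego 18, Noah 0, Jonas 22, Kwame 10, Amara 26.
Amara and Jonas advance.
Runoff: Amara is preferred to Jonas by 26 voters; Jonas by 50.
Jonas wins the runoff.

Jonas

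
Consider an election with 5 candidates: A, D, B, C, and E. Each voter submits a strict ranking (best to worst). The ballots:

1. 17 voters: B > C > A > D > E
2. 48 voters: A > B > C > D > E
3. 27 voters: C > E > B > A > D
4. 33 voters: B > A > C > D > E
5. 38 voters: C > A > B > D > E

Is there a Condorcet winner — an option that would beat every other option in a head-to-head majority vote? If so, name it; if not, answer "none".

Checking pairwise contests:
C beats A 82–81.
A beats D 163–0.
A beats B 86–77.
B beats C 98–65.
A beats E 136–27.
Every option loses at least one head-to-head, so there is no Condorcet winner.

none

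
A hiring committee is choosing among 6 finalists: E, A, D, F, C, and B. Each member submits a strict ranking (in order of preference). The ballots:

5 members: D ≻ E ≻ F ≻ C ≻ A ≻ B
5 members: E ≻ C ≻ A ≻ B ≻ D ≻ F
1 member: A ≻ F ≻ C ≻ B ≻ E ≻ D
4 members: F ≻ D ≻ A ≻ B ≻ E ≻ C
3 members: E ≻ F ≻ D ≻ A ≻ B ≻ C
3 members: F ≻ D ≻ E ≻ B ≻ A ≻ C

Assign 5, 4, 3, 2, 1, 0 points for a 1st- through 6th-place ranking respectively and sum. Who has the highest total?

E: 5·4 + 5·5 + 1·1 + 4·1 + 3·5 + 3·3 = 74
A: 5·1 + 5·3 + 1·5 + 4·3 + 3·2 + 3·1 = 46
D: 5·5 + 5·1 + 1·0 + 4·4 + 3·3 + 3·4 = 67
F: 5·3 + 5·0 + 1·4 + 4·5 + 3·4 + 3·5 = 66
C: 5·2 + 5·4 + 1·3 + 4·0 + 3·0 + 3·0 = 33
B: 5·0 + 5·2 + 1·2 + 4·2 + 3·1 + 3·2 = 29
E has the highest Borda score (74).

E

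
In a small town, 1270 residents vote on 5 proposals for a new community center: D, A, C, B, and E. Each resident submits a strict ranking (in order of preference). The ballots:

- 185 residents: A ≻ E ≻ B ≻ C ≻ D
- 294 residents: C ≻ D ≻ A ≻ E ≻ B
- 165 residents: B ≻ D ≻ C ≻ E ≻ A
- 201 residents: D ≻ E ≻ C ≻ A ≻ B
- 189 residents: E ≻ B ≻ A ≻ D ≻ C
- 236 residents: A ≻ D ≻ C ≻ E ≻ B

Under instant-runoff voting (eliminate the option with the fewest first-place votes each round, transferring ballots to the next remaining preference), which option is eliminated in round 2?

E

Round 1: D 201, A 421, C 294, B 165, E 189. Eliminate B.
Round 2: D 366, A 421, C 294, E 189. Eliminate E.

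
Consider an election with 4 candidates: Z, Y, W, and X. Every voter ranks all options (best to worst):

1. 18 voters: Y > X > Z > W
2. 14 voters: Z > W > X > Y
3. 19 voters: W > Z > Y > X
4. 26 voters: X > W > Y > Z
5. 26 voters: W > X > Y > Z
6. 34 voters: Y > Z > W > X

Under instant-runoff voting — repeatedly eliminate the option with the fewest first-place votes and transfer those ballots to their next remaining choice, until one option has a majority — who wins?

W

Round 1: Z 14, Y 52, W 45, X 26. Eliminate Z.
Round 2: Y 52, W 59, X 26. Eliminate X.
Round 3: Y 52, W 85. W has a majority.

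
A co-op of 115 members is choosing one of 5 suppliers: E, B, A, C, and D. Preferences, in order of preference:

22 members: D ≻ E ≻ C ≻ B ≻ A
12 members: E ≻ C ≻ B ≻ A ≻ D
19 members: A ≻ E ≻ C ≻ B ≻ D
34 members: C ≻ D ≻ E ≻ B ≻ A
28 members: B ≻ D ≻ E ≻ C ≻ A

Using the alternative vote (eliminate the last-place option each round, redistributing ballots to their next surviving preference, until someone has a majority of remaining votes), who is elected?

Round 1: E 12, B 28, A 19, C 34, D 22. Eliminate E.
Round 2: B 28, A 19, C 46, D 22. Eliminate A.
Round 3: B 28, C 65, D 22. C has a majority.

C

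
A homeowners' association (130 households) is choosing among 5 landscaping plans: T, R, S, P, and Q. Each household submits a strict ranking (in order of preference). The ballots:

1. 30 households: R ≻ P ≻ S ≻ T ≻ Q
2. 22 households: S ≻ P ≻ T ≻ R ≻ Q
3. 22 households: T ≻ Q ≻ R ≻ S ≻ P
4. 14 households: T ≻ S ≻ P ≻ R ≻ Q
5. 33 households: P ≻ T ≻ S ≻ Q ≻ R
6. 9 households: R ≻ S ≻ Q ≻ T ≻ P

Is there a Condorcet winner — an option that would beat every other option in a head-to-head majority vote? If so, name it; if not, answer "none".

none

Checking pairwise contests:
P beats T 85–45.
T beats R 91–39.
T beats S 69–61.
S beats P 67–63.
T beats Q 121–9.
Every option loses at least one head-to-head, so there is no Condorcet winner.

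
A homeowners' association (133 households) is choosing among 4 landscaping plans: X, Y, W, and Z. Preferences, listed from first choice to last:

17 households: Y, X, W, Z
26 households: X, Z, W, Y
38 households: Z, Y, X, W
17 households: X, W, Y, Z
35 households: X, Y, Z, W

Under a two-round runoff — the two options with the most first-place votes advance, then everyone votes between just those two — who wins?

X

Round 1 first-place votes: X 78, Y 17, W 0, Z 38.
X and Z advance.
Runoff: X is preferred to Z by 95 voters; Z by 38.
X wins the runoff.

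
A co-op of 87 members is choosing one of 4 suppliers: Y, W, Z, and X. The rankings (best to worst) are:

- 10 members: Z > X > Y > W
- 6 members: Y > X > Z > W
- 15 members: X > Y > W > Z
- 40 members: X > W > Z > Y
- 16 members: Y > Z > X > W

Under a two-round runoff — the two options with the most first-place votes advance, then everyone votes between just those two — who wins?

Round 1 first-place votes: Y 22, W 0, Z 10, X 55.
X and Y advance.
Runoff: X is preferred to Y by 65 voters; Y by 22.
X wins the runoff.

X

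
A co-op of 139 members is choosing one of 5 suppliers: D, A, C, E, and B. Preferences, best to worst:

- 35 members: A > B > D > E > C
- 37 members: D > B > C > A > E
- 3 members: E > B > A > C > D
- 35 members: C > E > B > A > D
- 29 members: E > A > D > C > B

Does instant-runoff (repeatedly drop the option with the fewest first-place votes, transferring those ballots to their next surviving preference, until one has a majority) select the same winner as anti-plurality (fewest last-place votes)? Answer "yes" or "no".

yes

Instant-runoff — R1 D 37, A 35, C 35, E 32, B 0 (B out); R2 D 37, A 35, C 35, E 32 (E out); R3 D 37, A 67, C 35 (C out); R4 D 37, A 102 (A winner). Winner: A.
Anti-plurality — last-place votes: D 38, A 0, C 35, E 37, B 29. Winner: A.
The two methods agree.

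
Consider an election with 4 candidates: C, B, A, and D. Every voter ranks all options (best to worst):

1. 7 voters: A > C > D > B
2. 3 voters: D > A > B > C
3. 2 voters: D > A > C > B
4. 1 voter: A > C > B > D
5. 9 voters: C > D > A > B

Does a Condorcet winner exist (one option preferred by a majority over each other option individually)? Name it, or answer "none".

Checking pairwise contests:
A beats C 13–9.
C beats B 19–3.
D beats A 14–8.
C beats D 17–5.
Every option loses at least one head-to-head, so there is no Condorcet winner.

none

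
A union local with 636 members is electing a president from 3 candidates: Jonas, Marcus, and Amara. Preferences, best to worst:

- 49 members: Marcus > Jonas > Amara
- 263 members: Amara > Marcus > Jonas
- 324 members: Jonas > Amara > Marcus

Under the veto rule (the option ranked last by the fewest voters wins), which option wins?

Amara

Last-place votes: Jonas 263, Marcus 324, Amara 49.
Amara is ranked last by the fewest voters, so Amara wins.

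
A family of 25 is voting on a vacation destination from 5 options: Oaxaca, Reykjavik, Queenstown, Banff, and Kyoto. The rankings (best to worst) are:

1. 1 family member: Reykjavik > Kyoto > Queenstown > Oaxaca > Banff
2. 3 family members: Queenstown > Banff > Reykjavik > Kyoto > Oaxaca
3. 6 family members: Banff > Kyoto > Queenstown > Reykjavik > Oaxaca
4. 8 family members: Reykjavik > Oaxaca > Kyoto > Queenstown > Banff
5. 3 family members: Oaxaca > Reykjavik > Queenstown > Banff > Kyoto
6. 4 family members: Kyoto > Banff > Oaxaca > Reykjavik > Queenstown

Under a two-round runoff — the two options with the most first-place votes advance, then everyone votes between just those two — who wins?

Banff

Round 1 first-place votes: Oaxaca 3, Reykjavik 9, Queenstown 3, Banff 6, Kyoto 4.
Reykjavik and Banff advance.
Runoff: Reykjavik is preferred to Banff by 12 voters; Banff by 13.
Banff wins the runoff.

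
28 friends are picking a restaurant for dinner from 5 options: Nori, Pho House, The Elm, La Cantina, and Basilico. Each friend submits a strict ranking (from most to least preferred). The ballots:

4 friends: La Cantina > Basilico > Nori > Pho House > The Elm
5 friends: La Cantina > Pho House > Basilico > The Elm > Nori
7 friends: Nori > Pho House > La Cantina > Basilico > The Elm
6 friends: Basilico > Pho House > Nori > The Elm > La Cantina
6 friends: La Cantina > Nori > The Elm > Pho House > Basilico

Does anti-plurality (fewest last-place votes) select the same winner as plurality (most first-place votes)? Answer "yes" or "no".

Anti-plurality — last-place votes: Nori 5, Pho House 0, The Elm 11, La Cantina 6, Basilico 6. Winner: Pho House.
Plurality — first-place votes: Nori 7, Pho House 0, The Elm 0, La Cantina 15, Basilico 6. Winner: La Cantina.
The two methods disagree.

no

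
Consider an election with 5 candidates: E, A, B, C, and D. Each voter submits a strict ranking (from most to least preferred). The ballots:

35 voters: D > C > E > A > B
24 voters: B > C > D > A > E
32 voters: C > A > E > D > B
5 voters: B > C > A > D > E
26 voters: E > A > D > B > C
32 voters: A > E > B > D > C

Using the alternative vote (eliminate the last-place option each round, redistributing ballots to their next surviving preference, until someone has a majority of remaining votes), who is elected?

Round 1: E 26, A 32, B 29, C 32, D 35. Eliminate E.
Round 2: A 58, B 29, C 32, D 35. Eliminate B.
Round 3: A 58, C 61, D 35. Eliminate D.
Round 4: A 58, C 96. C has a majority.

C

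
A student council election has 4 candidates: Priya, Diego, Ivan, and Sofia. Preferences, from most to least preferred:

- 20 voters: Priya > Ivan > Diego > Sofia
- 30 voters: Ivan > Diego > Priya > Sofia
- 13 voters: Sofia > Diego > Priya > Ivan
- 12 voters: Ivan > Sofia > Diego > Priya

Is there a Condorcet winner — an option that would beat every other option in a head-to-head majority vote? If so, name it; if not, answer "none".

Ivan

Ivan vs Priya: 42–33 for Ivan.
Ivan vs Diego: 62–13 for Ivan.
Ivan vs Sofia: 62–13 for Ivan.
Ivan beats every other option head-to-head.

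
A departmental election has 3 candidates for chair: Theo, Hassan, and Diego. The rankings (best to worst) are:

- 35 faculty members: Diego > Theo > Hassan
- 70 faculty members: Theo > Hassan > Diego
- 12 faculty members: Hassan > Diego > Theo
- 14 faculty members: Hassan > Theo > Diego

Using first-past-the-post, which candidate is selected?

Theo

First-place votes: Theo 70, Hassan 26, Diego 35.
Theo has the most first-place votes.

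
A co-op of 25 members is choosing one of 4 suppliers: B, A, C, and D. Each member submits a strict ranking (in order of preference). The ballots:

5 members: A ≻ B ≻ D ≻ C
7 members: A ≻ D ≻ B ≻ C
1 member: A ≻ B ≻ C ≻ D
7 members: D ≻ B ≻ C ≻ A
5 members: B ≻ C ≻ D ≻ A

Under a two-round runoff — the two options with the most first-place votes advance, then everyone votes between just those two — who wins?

A

Round 1 first-place votes: B 5, A 13, C 0, D 7.
A and D advance.
Runoff: A is preferred to D by 13 voters; D by 12.
A wins the runoff.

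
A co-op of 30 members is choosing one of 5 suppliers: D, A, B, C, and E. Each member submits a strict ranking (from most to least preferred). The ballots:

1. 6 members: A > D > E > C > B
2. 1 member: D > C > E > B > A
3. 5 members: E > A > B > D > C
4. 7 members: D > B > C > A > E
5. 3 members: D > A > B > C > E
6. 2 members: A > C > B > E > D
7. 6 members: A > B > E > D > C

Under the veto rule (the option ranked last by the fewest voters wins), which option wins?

A

Last-place votes: D 2, A 1, B 6, C 11, E 10.
A is ranked last by the fewest voters, so A wins.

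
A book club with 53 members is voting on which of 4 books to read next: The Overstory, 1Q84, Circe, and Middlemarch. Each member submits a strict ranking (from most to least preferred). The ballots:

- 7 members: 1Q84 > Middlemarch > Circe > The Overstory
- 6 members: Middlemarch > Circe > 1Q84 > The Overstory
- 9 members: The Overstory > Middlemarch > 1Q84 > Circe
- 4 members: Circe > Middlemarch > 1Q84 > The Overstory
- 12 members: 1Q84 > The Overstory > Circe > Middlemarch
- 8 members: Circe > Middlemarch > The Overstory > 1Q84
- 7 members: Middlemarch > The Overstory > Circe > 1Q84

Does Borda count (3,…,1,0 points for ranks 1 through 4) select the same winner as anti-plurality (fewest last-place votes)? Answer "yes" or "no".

Borda — scores: The Overstory 73, 1Q84 76, Circe 74, Middlemarch 95. Winner: Middlemarch.
Anti-plurality — last-place votes: The Overstory 17, 1Q84 15, Circe 9, Middlemarch 12. Winner: Circe.
The two methods disagree.

no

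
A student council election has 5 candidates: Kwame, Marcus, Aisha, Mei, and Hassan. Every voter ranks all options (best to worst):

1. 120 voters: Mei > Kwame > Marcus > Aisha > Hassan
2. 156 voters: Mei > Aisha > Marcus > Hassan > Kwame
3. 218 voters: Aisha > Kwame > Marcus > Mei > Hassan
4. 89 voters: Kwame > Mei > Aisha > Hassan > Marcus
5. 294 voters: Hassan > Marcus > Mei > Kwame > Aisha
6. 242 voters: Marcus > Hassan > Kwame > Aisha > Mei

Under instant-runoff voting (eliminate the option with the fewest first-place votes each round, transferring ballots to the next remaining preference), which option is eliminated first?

Round 1: Kwame 89, Marcus 242, Aisha 218, Mei 276, Hassan 294. Eliminate Kwame.

Kwame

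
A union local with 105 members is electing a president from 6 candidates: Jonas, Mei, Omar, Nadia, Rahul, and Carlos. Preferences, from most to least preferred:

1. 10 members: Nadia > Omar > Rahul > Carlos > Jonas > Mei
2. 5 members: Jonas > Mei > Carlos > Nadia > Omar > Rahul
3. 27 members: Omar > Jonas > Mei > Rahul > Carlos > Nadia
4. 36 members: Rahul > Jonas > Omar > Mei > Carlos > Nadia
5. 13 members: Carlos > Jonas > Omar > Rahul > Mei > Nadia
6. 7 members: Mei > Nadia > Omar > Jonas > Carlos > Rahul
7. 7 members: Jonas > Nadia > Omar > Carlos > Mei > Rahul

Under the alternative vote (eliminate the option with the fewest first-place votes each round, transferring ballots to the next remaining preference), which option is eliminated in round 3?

Round 1: Jonas 12, Mei 7, Omar 27, Nadia 10, Rahul 36, Carlos 13. Eliminate Mei.
Round 2: Jonas 12, Omar 27, Nadia 17, Rahul 36, Carlos 13. Eliminate Jonas.
Round 3: Omar 27, Nadia 24, Rahul 36, Carlos 18. Eliminate Carlos.

Carlos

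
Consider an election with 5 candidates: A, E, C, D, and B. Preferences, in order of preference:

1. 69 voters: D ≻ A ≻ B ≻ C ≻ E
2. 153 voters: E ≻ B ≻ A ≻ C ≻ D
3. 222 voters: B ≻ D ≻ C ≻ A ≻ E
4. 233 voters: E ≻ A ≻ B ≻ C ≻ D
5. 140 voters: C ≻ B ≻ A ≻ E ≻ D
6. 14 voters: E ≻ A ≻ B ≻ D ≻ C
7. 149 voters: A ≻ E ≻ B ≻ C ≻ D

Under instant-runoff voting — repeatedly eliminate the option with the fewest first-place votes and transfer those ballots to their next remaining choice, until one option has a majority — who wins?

E

Round 1: A 149, E 400, C 140, D 69, B 222. Eliminate D.
Round 2: A 218, E 400, C 140, B 222. Eliminate C.
Round 3: A 218, E 400, B 362. Eliminate A.
Round 4: E 549, B 431. E has a majority.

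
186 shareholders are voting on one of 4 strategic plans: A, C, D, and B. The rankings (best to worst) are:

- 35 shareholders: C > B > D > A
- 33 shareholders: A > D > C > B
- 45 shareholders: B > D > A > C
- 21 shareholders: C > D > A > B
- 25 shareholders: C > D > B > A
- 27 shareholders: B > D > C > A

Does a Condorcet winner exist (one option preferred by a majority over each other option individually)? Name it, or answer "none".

Checking pairwise contests:
C beats A 108–78.
D beats C 105–81.
B beats D 107–79.
C beats B 114–72.
Every option loses at least one head-to-head, so there is no Condorcet winner.

none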